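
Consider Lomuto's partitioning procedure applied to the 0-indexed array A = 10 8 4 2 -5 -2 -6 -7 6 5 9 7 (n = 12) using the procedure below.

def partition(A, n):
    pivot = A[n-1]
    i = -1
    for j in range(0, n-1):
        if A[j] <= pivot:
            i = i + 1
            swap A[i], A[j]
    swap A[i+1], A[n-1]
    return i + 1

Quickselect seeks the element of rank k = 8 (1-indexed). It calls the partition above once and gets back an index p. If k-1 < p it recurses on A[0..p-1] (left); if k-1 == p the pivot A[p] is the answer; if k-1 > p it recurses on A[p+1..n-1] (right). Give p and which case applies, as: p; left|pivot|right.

pivot=7, i=-1
j=0: 10>7, skip
j=1: 8>7, skip
j=2: 4≤7, i=0, swap(0,2) ⇒ 4 8 10 2 -5 -2 -6 -7 6 5 9 7
j=3: 2≤7, i=1, swap(1,3) ⇒ 4 2 10 8 -5 -2 -6 -7 6 5 9 7
j=4: -5≤7, i=2, swap(2,4) ⇒ 4 2 -5 8 10 -2 -6 -7 6 5 9 7
j=5: -2≤7, i=3, swap(3,5) ⇒ 4 2 -5 -2 10 8 -6 -7 6 5 9 7
j=6: -6≤7, i=4, swap(4,6) ⇒ 4 2 -5 -2 -6 8 10 -7 6 5 9 7
j=7: -7≤7, i=5, swap(5,7) ⇒ 4 2 -5 -2 -6 -7 10 8 6 5 9 7
j=8: 6≤7, i=6, swap(6,8) ⇒ 4 2 -5 -2 -6 -7 6 8 10 5 9 7
j=9: 5≤7, i=7, swap(7,9) ⇒ 4 2 -5 -2 -6 -7 6 5 10 8 9 7
j=10: 9>7, skip
swap(8,11) ⇒ 4 2 -5 -2 -6 -7 6 5 7 8 9 10; return 8
p = 8; k-1 = 7 < 8 ⇒ left

8; left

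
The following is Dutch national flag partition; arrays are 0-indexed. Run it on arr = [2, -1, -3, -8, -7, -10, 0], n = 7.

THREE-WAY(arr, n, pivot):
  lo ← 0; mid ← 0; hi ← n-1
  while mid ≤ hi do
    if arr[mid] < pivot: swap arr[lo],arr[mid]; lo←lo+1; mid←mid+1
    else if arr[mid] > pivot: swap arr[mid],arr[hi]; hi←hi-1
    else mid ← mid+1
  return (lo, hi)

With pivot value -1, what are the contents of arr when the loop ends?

[-10, -3, -8, -7, -1, 0, 2]

lo=0 mid=0 hi=6
2>-1: swap(0,6), hi=5 ⇒ [0, -1, -3, -8, -7, -10, 2]
0>-1: swap(0,5), hi=4 ⇒ [-10, -1, -3, -8, -7, 0, 2]
-10<-1: swap(0,0), lo=1 mid=1 ⇒ [-10, -1, -3, -8, -7, 0, 2]
-1=-1: mid=2
-3<-1: swap(1,2), lo=2 mid=3 ⇒ [-10, -3, -1, -8, -7, 0, 2]
-8<-1: swap(2,3), lo=3 mid=4 ⇒ [-10, -3, -8, -1, -7, 0, 2]
-7<-1: swap(3,4), lo=4 mid=5 ⇒ [-10, -3, -8, -7, -1, 0, 2]
done. lo=4 hi=4; arr=[-10, -3, -8, -7, -1, 0, 2]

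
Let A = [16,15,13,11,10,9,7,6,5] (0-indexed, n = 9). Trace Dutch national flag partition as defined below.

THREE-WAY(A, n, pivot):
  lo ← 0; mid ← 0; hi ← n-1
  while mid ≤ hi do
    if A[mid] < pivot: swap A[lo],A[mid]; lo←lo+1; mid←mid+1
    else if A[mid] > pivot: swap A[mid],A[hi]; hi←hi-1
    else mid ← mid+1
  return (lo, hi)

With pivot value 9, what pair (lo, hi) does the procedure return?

pivot = 9; lo=0, mid=0, hi=8
A[mid]=16>9: swap A[0],A[8]; hi=7 → [5,15,13,11,10,9,7,6,16]
A[mid]=5<9: swap A[0],A[0]; lo=1,mid=1 → [5,15,13,11,10,9,7,6,16]
A[mid]=15>9: swap A[1],A[7]; hi=6 → [5,6,13,11,10,9,7,15,16]
A[mid]=6<9: swap A[1],A[1]; lo=2,mid=2 → [5,6,13,11,10,9,7,15,16]
A[mid]=13>9: swap A[2],A[6]; hi=5 → [5,6,7,11,10,9,13,15,16]
A[mid]=7<9: swap A[2],A[2]; lo=3,mid=3 → [5,6,7,11,10,9,13,15,16]
A[mid]=11>9: swap A[3],A[5]; hi=4 → [5,6,7,9,10,11,13,15,16]
A[mid]=9=9: mid=4
A[mid]=10>9: swap A[4],A[4]; hi=3 → [5,6,7,9,10,11,13,15,16]
end: lo=3, hi=3; A = [5,6,7,9,10,11,13,15,16]

(3, 3)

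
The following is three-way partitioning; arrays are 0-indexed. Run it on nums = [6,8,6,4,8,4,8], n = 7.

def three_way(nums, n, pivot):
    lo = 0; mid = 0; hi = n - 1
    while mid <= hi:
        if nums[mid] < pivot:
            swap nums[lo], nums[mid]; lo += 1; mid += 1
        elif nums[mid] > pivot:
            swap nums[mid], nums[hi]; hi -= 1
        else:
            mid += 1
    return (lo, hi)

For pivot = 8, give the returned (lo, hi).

pivot = 8; lo=0, mid=0, hi=6
nums[mid]=6<8: swap nums[0],nums[0]; lo=1,mid=1 → [6,8,6,4,8,4,8]
nums[mid]=8=8: mid=2
nums[mid]=6<8: swap nums[1],nums[2]; lo=2,mid=3 → [6,6,8,4,8,4,8]
nums[mid]=4<8: swap nums[2],nums[3]; lo=3,mid=4 → [6,6,4,8,8,4,8]
nums[mid]=8=8: mid=5
nums[mid]=4<8: swap nums[3],nums[5]; lo=4,mid=6 → [6,6,4,4,8,8,8]
nums[mid]=8=8: mid=7
end: lo=4, hi=6; nums = [6,6,4,4,8,8,8]

(4, 6)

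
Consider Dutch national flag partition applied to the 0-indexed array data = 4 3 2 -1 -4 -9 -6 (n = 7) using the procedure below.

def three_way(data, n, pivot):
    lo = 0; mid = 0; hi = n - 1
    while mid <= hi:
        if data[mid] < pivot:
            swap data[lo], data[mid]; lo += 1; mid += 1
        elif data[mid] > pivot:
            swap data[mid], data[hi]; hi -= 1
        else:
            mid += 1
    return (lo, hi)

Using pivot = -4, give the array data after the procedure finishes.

lo=0 mid=0 hi=6
4>-4: swap(0,6), hi=5 ⇒ -6 3 2 -1 -4 -9 4
-6<-4: swap(0,0), lo=1 mid=1 ⇒ -6 3 2 -1 -4 -9 4
3>-4: swap(1,5), hi=4 ⇒ -6 -9 2 -1 -4 3 4
-9<-4: swap(1,1), lo=2 mid=2 ⇒ -6 -9 2 -1 -4 3 4
2>-4: swap(2,4), hi=3 ⇒ -6 -9 -4 -1 2 3 4
-4=-4: mid=3
-1>-4: swap(3,3), hi=2 ⇒ -6 -9 -4 -1 2 3 4
done. lo=2 hi=2; data=-6 -9 -4 -1 2 3 4

-6 -9 -4 -1 2 3 4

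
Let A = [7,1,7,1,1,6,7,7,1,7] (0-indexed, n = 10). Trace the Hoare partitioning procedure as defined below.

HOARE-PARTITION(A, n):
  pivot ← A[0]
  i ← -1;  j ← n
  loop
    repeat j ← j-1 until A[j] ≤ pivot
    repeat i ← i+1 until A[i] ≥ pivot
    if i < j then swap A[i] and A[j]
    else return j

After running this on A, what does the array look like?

[7,1,1,1,1,6,7,7,7,7]

pivot = A[0] = 7; i = -1, j = 10
j→9 (A[9]=7≤7), i→0 (A[0]=7≥7); i<j, swap → [7,1,7,1,1,6,7,7,1,7]
j→8 (A[8]=1≤7), i→2 (A[2]=7≥7); i<j, swap → [7,1,1,1,1,6,7,7,7,7]
j→7 (A[7]=7≤7), i→6 (A[6]=7≥7); i<j, swap → [7,1,1,1,1,6,7,7,7,7]
j→6, i→7; i≥j, return j=6. A = [7,1,1,1,1,6,7,7,7,7]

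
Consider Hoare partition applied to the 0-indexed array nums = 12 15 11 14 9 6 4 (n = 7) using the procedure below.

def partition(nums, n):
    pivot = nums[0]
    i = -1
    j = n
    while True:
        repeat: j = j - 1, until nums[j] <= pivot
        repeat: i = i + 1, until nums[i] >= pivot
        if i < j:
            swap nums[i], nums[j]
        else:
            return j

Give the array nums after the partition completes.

4 6 11 9 14 15 12

pivot=12
j stops at 6 (4), i stops at 0 (12); swap ⇒ 4 15 11 14 9 6 12
j stops at 5 (6), i stops at 1 (15); swap ⇒ 4 6 11 14 9 15 12
j stops at 4 (9), i stops at 3 (14); swap ⇒ 4 6 11 9 14 15 12
j stops at 3, i stops at 4; i≥j ⇒ return 3. nums=4 6 11 9 14 15 12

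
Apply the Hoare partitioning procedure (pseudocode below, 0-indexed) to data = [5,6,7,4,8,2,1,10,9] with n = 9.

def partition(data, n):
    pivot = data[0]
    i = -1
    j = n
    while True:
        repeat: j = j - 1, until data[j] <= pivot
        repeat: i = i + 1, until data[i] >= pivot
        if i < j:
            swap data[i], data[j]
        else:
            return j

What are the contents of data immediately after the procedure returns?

pivot = data[0] = 5; i = -1, j = 9
j→6 (data[6]=1≤5), i→0 (data[0]=5≥5); i<j, swap → [1,6,7,4,8,2,5,10,9]
j→5 (data[5]=2≤5), i→1 (data[1]=6≥5); i<j, swap → [1,2,7,4,8,6,5,10,9]
j→3 (data[3]=4≤5), i→2 (data[2]=7≥5); i<j, swap → [1,2,4,7,8,6,5,10,9]
j→2, i→3; i≥j, return j=2. data = [1,2,4,7,8,6,5,10,9]

[1,2,4,7,8,6,5,10,9]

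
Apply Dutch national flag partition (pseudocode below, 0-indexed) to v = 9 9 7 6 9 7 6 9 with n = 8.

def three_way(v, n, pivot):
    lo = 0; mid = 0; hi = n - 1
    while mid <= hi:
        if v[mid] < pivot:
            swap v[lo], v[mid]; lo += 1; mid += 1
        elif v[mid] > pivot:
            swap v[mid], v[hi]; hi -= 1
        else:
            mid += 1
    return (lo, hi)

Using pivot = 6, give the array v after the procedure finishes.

6 6 7 9 7 9 9 9

pivot = 6; lo=0, mid=0, hi=7
v[mid]=9>6: swap v[0],v[7]; hi=6 → 9 9 7 6 9 7 6 9
v[mid]=9>6: swap v[0],v[6]; hi=5 → 6 9 7 6 9 7 9 9
v[mid]=6=6: mid=1
v[mid]=9>6: swap v[1],v[5]; hi=4 → 6 7 7 6 9 9 9 9
v[mid]=7>6: swap v[1],v[4]; hi=3 → 6 9 7 6 7 9 9 9
v[mid]=9>6: swap v[1],v[3]; hi=2 → 6 6 7 9 7 9 9 9
v[mid]=6=6: mid=2
v[mid]=7>6: swap v[2],v[2]; hi=1 → 6 6 7 9 7 9 9 9
end: lo=0, hi=1; v = 6 6 7 9 7 9 9 9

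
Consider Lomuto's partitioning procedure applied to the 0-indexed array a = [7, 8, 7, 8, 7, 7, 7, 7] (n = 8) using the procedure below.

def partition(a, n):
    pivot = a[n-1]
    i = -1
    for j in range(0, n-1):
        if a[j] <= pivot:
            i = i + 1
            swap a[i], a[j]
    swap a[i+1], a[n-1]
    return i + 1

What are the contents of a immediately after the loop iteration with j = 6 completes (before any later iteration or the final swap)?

pivot = a[7] = 7; i = -1
j=0: a[0]=7 ≤ 7 → i=0, swap a[0],a[0] (no change) → [7, 8, 7, 8, 7, 7, 7, 7]
j=1: a[1]=8 > 7 → no swap
j=2: a[2]=7 ≤ 7 → i=1, swap a[1],a[2] → [7, 7, 8, 8, 7, 7, 7, 7]
j=3: a[3]=8 > 7 → no swap
j=4: a[4]=7 ≤ 7 → i=2, swap a[2],a[4] → [7, 7, 7, 8, 8, 7, 7, 7]
j=5: a[5]=7 ≤ 7 → i=3, swap a[3],a[5] → [7, 7, 7, 7, 8, 8, 7, 7]
j=6: a[6]=7 ≤ 7 → i=4, swap a[4],a[6] → [7, 7, 7, 7, 7, 8, 8, 7]
(after j=6) a = [7, 7, 7, 7, 7, 8, 8, 7]

[7, 7, 7, 7, 7, 8, 8, 7]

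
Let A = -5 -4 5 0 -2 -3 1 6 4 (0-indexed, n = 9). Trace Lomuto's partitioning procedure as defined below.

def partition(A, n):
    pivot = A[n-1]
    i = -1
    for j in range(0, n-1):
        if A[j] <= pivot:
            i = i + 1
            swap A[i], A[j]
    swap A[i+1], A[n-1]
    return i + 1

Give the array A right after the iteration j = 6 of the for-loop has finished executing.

pivot = A[8] = 4; i = -1
j=0: A[0]=-5 ≤ 4 → i=0, swap A[0],A[0] (no change) → -5 -4 5 0 -2 -3 1 6 4
j=1: A[1]=-4 ≤ 4 → i=1, swap A[1],A[1] (no change) → -5 -4 5 0 -2 -3 1 6 4
j=2: A[2]=5 > 4 → no swap
j=3: A[3]=0 ≤ 4 → i=2, swap A[2],A[3] → -5 -4 0 5 -2 -3 1 6 4
j=4: A[4]=-2 ≤ 4 → i=3, swap A[3],A[4] → -5 -4 0 -2 5 -3 1 6 4
j=5: A[5]=-3 ≤ 4 → i=4, swap A[4],A[5] → -5 -4 0 -2 -3 5 1 6 4
j=6: A[6]=1 ≤ 4 → i=5, swap A[5],A[6] → -5 -4 0 -2 -3 1 5 6 4
(after j=6) A = -5 -4 0 -2 -3 1 5 6 4

-5 -4 0 -2 -3 1 5 6 4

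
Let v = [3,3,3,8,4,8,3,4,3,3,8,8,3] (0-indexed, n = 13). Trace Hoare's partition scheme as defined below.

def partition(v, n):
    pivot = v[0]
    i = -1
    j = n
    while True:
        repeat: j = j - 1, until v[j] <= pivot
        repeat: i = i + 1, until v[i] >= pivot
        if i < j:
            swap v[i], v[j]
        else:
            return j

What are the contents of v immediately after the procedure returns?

[3,3,3,3,4,8,8,4,3,3,8,8,3]

pivot = v[0] = 3; i = -1, j = 13
j→12 (v[12]=3≤3), i→0 (v[0]=3≥3); i<j, swap → [3,3,3,8,4,8,3,4,3,3,8,8,3]
j→9 (v[9]=3≤3), i→1 (v[1]=3≥3); i<j, swap → [3,3,3,8,4,8,3,4,3,3,8,8,3]
j→8 (v[8]=3≤3), i→2 (v[2]=3≥3); i<j, swap → [3,3,3,8,4,8,3,4,3,3,8,8,3]
j→6 (v[6]=3≤3), i→3 (v[3]=8≥3); i<j, swap → [3,3,3,3,4,8,8,4,3,3,8,8,3]
j→3, i→4; i≥j, return j=3. v = [3,3,3,3,4,8,8,4,3,3,8,8,3]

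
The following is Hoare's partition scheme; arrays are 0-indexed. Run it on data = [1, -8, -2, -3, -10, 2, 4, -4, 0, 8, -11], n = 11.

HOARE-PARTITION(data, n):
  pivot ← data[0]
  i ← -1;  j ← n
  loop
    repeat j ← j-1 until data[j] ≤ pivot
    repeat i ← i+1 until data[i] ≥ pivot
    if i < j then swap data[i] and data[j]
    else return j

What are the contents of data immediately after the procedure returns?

[-11, -8, -2, -3, -10, 0, -4, 4, 2, 8, 1]

pivot = data[0] = 1; i = -1, j = 11
j→10 (data[10]=-11≤1), i→0 (data[0]=1≥1); i<j, swap → [-11, -8, -2, -3, -10, 2, 4, -4, 0, 8, 1]
j→8 (data[8]=0≤1), i→5 (data[5]=2≥1); i<j, swap → [-11, -8, -2, -3, -10, 0, 4, -4, 2, 8, 1]
j→7 (data[7]=-4≤1), i→6 (data[6]=4≥1); i<j, swap → [-11, -8, -2, -3, -10, 0, -4, 4, 2, 8, 1]
j→6, i→7; i≥j, return j=6. data = [-11, -8, -2, -3, -10, 0, -4, 4, 2, 8, 1]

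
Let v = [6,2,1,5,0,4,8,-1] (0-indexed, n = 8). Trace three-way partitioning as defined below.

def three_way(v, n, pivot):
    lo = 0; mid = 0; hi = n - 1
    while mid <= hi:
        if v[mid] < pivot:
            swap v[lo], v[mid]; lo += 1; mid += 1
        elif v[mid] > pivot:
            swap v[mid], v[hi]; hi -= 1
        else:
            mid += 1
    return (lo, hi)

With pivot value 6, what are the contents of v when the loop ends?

[2,1,5,0,4,-1,6,8]

lo=0 mid=0 hi=7
6=6: mid=1
2<6: swap(0,1), lo=1 mid=2 ⇒ [2,6,1,5,0,4,8,-1]
1<6: swap(1,2), lo=2 mid=3 ⇒ [2,1,6,5,0,4,8,-1]
5<6: swap(2,3), lo=3 mid=4 ⇒ [2,1,5,6,0,4,8,-1]
0<6: swap(3,4), lo=4 mid=5 ⇒ [2,1,5,0,6,4,8,-1]
4<6: swap(4,5), lo=5 mid=6 ⇒ [2,1,5,0,4,6,8,-1]
8>6: swap(6,7), hi=6 ⇒ [2,1,5,0,4,6,-1,8]
-1<6: swap(5,6), lo=6 mid=7 ⇒ [2,1,5,0,4,-1,6,8]
done. lo=6 hi=6; v=[2,1,5,0,4,-1,6,8]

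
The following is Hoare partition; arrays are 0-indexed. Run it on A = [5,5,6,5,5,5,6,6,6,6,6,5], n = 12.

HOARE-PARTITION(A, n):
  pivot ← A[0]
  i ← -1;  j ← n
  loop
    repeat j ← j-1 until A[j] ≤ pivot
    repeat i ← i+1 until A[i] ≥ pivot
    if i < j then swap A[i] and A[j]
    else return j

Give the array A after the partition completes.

[5,5,5,5,6,5,6,6,6,6,6,5]

pivot=5
j stops at 11 (5), i stops at 0 (5); swap ⇒ [5,5,6,5,5,5,6,6,6,6,6,5]
j stops at 5 (5), i stops at 1 (5); swap ⇒ [5,5,6,5,5,5,6,6,6,6,6,5]
j stops at 4 (5), i stops at 2 (6); swap ⇒ [5,5,5,5,6,5,6,6,6,6,6,5]
j stops at 3, i stops at 3; i≥j ⇒ return 3. A=[5,5,5,5,6,5,6,6,6,6,6,5]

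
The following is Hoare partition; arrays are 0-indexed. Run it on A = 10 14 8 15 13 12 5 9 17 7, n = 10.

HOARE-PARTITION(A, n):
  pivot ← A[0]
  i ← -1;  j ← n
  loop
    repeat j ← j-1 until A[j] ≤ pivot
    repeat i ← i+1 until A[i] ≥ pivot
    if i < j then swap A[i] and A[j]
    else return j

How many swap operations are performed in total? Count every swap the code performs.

3

pivot=10
j stops at 9 (7), i stops at 0 (10); swap ⇒ 7 14 8 15 13 12 5 9 17 10
j stops at 7 (9), i stops at 1 (14); swap ⇒ 7 9 8 15 13 12 5 14 17 10
j stops at 6 (5), i stops at 3 (15); swap ⇒ 7 9 8 5 13 12 15 14 17 10
j stops at 3, i stops at 4; i≥j ⇒ return 3. A=7 9 8 5 13 12 15 14 17 10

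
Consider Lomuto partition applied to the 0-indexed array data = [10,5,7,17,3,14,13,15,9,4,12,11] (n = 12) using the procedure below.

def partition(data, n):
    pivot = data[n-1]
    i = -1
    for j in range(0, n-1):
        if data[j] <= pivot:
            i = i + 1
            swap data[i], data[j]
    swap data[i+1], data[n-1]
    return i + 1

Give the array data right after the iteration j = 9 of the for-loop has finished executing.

pivot=11, i=-1
j=0: 10≤11, i=0, swap(0,0) ⇒ [10,5,7,17,3,14,13,15,9,4,12,11]
j=1: 5≤11, i=1, swap(1,1) ⇒ [10,5,7,17,3,14,13,15,9,4,12,11]
j=2: 7≤11, i=2, swap(2,2) ⇒ [10,5,7,17,3,14,13,15,9,4,12,11]
j=3: 17>11, skip
j=4: 3≤11, i=3, swap(3,4) ⇒ [10,5,7,3,17,14,13,15,9,4,12,11]
j=5: 14>11, skip
j=6: 13>11, skip
j=7: 15>11, skip
j=8: 9≤11, i=4, swap(4,8) ⇒ [10,5,7,3,9,14,13,15,17,4,12,11]
j=9: 4≤11, i=5, swap(5,9) ⇒ [10,5,7,3,9,4,13,15,17,14,12,11]
(after j=9) data = [10,5,7,3,9,4,13,15,17,14,12,11]

[10,5,7,3,9,4,13,15,17,14,12,11]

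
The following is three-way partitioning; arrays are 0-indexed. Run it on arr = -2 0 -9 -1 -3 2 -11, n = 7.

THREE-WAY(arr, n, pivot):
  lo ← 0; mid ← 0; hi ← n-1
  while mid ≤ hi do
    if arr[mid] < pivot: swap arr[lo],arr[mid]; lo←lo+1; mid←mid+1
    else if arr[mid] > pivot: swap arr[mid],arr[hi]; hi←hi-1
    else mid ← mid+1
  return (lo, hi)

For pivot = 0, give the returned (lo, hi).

(5, 5)

lo=0 mid=0 hi=6
-2<0: swap(0,0), lo=1 mid=1 ⇒ -2 0 -9 -1 -3 2 -11
0=0: mid=2
-9<0: swap(1,2), lo=2 mid=3 ⇒ -2 -9 0 -1 -3 2 -11
-1<0: swap(2,3), lo=3 mid=4 ⇒ -2 -9 -1 0 -3 2 -11
-3<0: swap(3,4), lo=4 mid=5 ⇒ -2 -9 -1 -3 0 2 -11
2>0: swap(5,6), hi=5 ⇒ -2 -9 -1 -3 0 -11 2
-11<0: swap(4,5), lo=5 mid=6 ⇒ -2 -9 -1 -3 -11 0 2
done. lo=5 hi=5; arr=-2 -9 -1 -3 -11 0 2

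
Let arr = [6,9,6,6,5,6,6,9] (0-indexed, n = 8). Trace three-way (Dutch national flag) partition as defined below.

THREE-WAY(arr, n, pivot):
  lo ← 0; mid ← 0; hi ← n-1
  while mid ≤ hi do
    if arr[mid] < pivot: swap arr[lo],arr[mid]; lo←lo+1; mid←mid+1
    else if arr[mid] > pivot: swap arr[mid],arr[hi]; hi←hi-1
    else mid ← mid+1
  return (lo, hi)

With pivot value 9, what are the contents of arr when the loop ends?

lo=0 mid=0 hi=7
6<9: swap(0,0), lo=1 mid=1 ⇒ [6,9,6,6,5,6,6,9]
9=9: mid=2
6<9: swap(1,2), lo=2 mid=3 ⇒ [6,6,9,6,5,6,6,9]
6<9: swap(2,3), lo=3 mid=4 ⇒ [6,6,6,9,5,6,6,9]
5<9: swap(3,4), lo=4 mid=5 ⇒ [6,6,6,5,9,6,6,9]
6<9: swap(4,5), lo=5 mid=6 ⇒ [6,6,6,5,6,9,6,9]
6<9: swap(5,6), lo=6 mid=7 ⇒ [6,6,6,5,6,6,9,9]
9=9: mid=8
done. lo=6 hi=7; arr=[6,6,6,5,6,6,9,9]

[6,6,6,5,6,6,9,9]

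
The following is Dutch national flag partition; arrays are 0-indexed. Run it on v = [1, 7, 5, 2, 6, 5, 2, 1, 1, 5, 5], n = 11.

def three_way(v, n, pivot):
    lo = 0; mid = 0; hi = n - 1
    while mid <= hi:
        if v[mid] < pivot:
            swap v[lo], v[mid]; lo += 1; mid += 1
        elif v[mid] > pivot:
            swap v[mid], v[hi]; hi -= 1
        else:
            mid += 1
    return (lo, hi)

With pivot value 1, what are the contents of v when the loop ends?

pivot = 1; lo=0, mid=0, hi=10
v[mid]=1=1: mid=1
v[mid]=7>1: swap v[1],v[10]; hi=9 → [1, 5, 5, 2, 6, 5, 2, 1, 1, 5, 7]
v[mid]=5>1: swap v[1],v[9]; hi=8 → [1, 5, 5, 2, 6, 5, 2, 1, 1, 5, 7]
v[mid]=5>1: swap v[1],v[8]; hi=7 → [1, 1, 5, 2, 6, 5, 2, 1, 5, 5, 7]
v[mid]=1=1: mid=2
v[mid]=5>1: swap v[2],v[7]; hi=6 → [1, 1, 1, 2, 6, 5, 2, 5, 5, 5, 7]
v[mid]=1=1: mid=3
v[mid]=2>1: swap v[3],v[6]; hi=5 → [1, 1, 1, 2, 6, 5, 2, 5, 5, 5, 7]
v[mid]=2>1: swap v[3],v[5]; hi=4 → [1, 1, 1, 5, 6, 2, 2, 5, 5, 5, 7]
v[mid]=5>1: swap v[3],v[4]; hi=3 → [1, 1, 1, 6, 5, 2, 2, 5, 5, 5, 7]
v[mid]=6>1: swap v[3],v[3]; hi=2 → [1, 1, 1, 6, 5, 2, 2, 5, 5, 5, 7]
end: lo=0, hi=2; v = [1, 1, 1, 6, 5, 2, 2, 5, 5, 5, 7]

[1, 1, 1, 6, 5, 2, 2, 5, 5, 5, 7]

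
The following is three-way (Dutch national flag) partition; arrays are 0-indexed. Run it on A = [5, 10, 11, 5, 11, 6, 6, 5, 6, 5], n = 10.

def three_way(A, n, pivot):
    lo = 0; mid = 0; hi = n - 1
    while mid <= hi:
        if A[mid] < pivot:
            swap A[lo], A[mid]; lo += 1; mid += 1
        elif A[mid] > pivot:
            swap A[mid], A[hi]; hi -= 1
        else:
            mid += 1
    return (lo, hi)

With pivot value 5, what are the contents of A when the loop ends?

lo=0 mid=0 hi=9
5=5: mid=1
10>5: swap(1,9), hi=8 ⇒ [5, 5, 11, 5, 11, 6, 6, 5, 6, 10]
5=5: mid=2
11>5: swap(2,8), hi=7 ⇒ [5, 5, 6, 5, 11, 6, 6, 5, 11, 10]
6>5: swap(2,7), hi=6 ⇒ [5, 5, 5, 5, 11, 6, 6, 6, 11, 10]
5=5: mid=3
5=5: mid=4
11>5: swap(4,6), hi=5 ⇒ [5, 5, 5, 5, 6, 6, 11, 6, 11, 10]
6>5: swap(4,5), hi=4 ⇒ [5, 5, 5, 5, 6, 6, 11, 6, 11, 10]
6>5: swap(4,4), hi=3 ⇒ [5, 5, 5, 5, 6, 6, 11, 6, 11, 10]
done. lo=0 hi=3; A=[5, 5, 5, 5, 6, 6, 11, 6, 11, 10]

[5, 5, 5, 5, 6, 6, 11, 6, 11, 10]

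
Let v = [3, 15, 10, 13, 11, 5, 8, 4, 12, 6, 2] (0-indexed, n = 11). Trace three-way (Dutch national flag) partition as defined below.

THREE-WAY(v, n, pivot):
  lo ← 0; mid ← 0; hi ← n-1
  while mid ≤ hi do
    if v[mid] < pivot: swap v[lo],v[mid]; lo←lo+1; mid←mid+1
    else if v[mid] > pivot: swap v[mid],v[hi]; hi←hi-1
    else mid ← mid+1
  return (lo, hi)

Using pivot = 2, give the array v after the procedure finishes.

[2, 10, 13, 11, 5, 8, 4, 12, 6, 15, 3]

lo=0 mid=0 hi=10
3>2: swap(0,10), hi=9 ⇒ [2, 15, 10, 13, 11, 5, 8, 4, 12, 6, 3]
2=2: mid=1
15>2: swap(1,9), hi=8 ⇒ [2, 6, 10, 13, 11, 5, 8, 4, 12, 15, 3]
6>2: swap(1,8), hi=7 ⇒ [2, 12, 10, 13, 11, 5, 8, 4, 6, 15, 3]
12>2: swap(1,7), hi=6 ⇒ [2, 4, 10, 13, 11, 5, 8, 12, 6, 15, 3]
4>2: swap(1,6), hi=5 ⇒ [2, 8, 10, 13, 11, 5, 4, 12, 6, 15, 3]
8>2: swap(1,5), hi=4 ⇒ [2, 5, 10, 13, 11, 8, 4, 12, 6, 15, 3]
5>2: swap(1,4), hi=3 ⇒ [2, 11, 10, 13, 5, 8, 4, 12, 6, 15, 3]
11>2: swap(1,3), hi=2 ⇒ [2, 13, 10, 11, 5, 8, 4, 12, 6, 15, 3]
13>2: swap(1,2), hi=1 ⇒ [2, 10, 13, 11, 5, 8, 4, 12, 6, 15, 3]
10>2: swap(1,1), hi=0 ⇒ [2, 10, 13, 11, 5, 8, 4, 12, 6, 15, 3]
done. lo=0 hi=0; v=[2, 10, 13, 11, 5, 8, 4, 12, 6, 15, 3]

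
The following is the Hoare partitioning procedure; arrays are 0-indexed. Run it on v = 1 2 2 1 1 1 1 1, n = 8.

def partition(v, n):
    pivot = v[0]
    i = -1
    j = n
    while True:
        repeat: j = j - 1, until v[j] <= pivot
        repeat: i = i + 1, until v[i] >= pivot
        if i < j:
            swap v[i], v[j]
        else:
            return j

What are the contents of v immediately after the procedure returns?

1 1 1 1 1 2 2 1

pivot = v[0] = 1; i = -1, j = 8
j→7 (v[7]=1≤1), i→0 (v[0]=1≥1); i<j, swap → 1 2 2 1 1 1 1 1
j→6 (v[6]=1≤1), i→1 (v[1]=2≥1); i<j, swap → 1 1 2 1 1 1 2 1
j→5 (v[5]=1≤1), i→2 (v[2]=2≥1); i<j, swap → 1 1 1 1 1 2 2 1
j→4 (v[4]=1≤1), i→3 (v[3]=1≥1); i<j, swap → 1 1 1 1 1 2 2 1
j→3, i→4; i≥j, return j=3. v = 1 1 1 1 1 2 2 1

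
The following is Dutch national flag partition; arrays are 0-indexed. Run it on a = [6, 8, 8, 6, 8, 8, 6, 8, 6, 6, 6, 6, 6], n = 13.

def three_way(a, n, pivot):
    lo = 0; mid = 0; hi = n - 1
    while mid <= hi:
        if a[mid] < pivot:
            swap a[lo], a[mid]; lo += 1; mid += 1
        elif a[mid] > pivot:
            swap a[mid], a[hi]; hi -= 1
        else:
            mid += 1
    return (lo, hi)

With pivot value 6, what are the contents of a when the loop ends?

lo=0 mid=0 hi=12
6=6: mid=1
8>6: swap(1,12), hi=11 ⇒ [6, 6, 8, 6, 8, 8, 6, 8, 6, 6, 6, 6, 8]
6=6: mid=2
8>6: swap(2,11), hi=10 ⇒ [6, 6, 6, 6, 8, 8, 6, 8, 6, 6, 6, 8, 8]
6=6: mid=3
6=6: mid=4
8>6: swap(4,10), hi=9 ⇒ [6, 6, 6, 6, 6, 8, 6, 8, 6, 6, 8, 8, 8]
6=6: mid=5
8>6: swap(5,9), hi=8 ⇒ [6, 6, 6, 6, 6, 6, 6, 8, 6, 8, 8, 8, 8]
6=6: mid=6
6=6: mid=7
8>6: swap(7,8), hi=7 ⇒ [6, 6, 6, 6, 6, 6, 6, 6, 8, 8, 8, 8, 8]
6=6: mid=8
done. lo=0 hi=7; a=[6, 6, 6, 6, 6, 6, 6, 6, 8, 8, 8, 8, 8]

[6, 6, 6, 6, 6, 6, 6, 6, 8, 8, 8, 8, 8]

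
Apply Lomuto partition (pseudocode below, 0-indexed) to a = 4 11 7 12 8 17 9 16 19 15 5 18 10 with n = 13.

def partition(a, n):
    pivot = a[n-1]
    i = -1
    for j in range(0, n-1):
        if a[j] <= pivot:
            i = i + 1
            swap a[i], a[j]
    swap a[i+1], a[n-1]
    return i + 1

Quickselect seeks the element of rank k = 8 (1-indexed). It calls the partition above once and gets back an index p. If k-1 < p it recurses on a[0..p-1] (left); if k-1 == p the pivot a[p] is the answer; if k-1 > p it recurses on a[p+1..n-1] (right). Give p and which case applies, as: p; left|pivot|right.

5; right

pivot = a[12] = 10; i = -1
j=0: a[0]=4 ≤ 10 → i=0, swap a[0],a[0] (no change) → 4 11 7 12 8 17 9 16 19 15 5 18 10
j=1: a[1]=11 > 10 → no swap
j=2: a[2]=7 ≤ 10 → i=1, swap a[1],a[2] → 4 7 11 12 8 17 9 16 19 15 5 18 10
j=3: a[3]=12 > 10 → no swap
j=4: a[4]=8 ≤ 10 → i=2, swap a[2],a[4] → 4 7 8 12 11 17 9 16 19 15 5 18 10
j=5: a[5]=17 > 10 → no swap
j=6: a[6]=9 ≤ 10 → i=3, swap a[3],a[6] → 4 7 8 9 11 17 12 16 19 15 5 18 10
j=7: a[7]=16 > 10 → no swap
j=8: a[8]=19 > 10 → no swap
j=9: a[9]=15 > 10 → no swap
j=10: a[10]=5 ≤ 10 → i=4, swap a[4],a[10] → 4 7 8 9 5 17 12 16 19 15 11 18 10
j=11: a[11]=18 > 10 → no swap
final swap a[5],a[12] → 4 7 8 9 5 10 12 16 19 15 11 18 17; return 5
p = 5; k-1 = 7 > 5 ⇒ right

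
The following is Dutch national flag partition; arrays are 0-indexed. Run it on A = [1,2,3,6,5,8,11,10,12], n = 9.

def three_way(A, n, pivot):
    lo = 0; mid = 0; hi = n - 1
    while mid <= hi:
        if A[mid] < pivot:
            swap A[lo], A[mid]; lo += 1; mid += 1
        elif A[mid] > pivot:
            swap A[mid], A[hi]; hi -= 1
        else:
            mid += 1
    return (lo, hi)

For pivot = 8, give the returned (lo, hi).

pivot = 8; lo=0, mid=0, hi=8
A[mid]=1<8: swap A[0],A[0]; lo=1,mid=1 → [1,2,3,6,5,8,11,10,12]
A[mid]=2<8: swap A[1],A[1]; lo=2,mid=2 → [1,2,3,6,5,8,11,10,12]
A[mid]=3<8: swap A[2],A[2]; lo=3,mid=3 → [1,2,3,6,5,8,11,10,12]
A[mid]=6<8: swap A[3],A[3]; lo=4,mid=4 → [1,2,3,6,5,8,11,10,12]
A[mid]=5<8: swap A[4],A[4]; lo=5,mid=5 → [1,2,3,6,5,8,11,10,12]
A[mid]=8=8: mid=6
A[mid]=11>8: swap A[6],A[8]; hi=7 → [1,2,3,6,5,8,12,10,11]
A[mid]=12>8: swap A[6],A[7]; hi=6 → [1,2,3,6,5,8,10,12,11]
A[mid]=10>8: swap A[6],A[6]; hi=5 → [1,2,3,6,5,8,10,12,11]
end: lo=5, hi=5; A = [1,2,3,6,5,8,10,12,11]

(5, 5)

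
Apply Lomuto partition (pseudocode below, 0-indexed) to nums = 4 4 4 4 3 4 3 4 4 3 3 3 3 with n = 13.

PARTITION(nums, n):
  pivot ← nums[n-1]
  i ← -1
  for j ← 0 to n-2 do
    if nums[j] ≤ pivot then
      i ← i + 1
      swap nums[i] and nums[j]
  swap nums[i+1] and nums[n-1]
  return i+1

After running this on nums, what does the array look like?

pivot = nums[12] = 3; i = -1
j=0: nums[0]=4 > 3 → no swap
j=1: nums[1]=4 > 3 → no swap
j=2: nums[2]=4 > 3 → no swap
j=3: nums[3]=4 > 3 → no swap
j=4: nums[4]=3 ≤ 3 → i=0, swap nums[0],nums[4] → 3 4 4 4 4 4 3 4 4 3 3 3 3
j=5: nums[5]=4 > 3 → no swap
j=6: nums[6]=3 ≤ 3 → i=1, swap nums[1],nums[6] → 3 3 4 4 4 4 4 4 4 3 3 3 3
j=7: nums[7]=4 > 3 → no swap
j=8: nums[8]=4 > 3 → no swap
j=9: nums[9]=3 ≤ 3 → i=2, swap nums[2],nums[9] → 3 3 3 4 4 4 4 4 4 4 3 3 3
j=10: nums[10]=3 ≤ 3 → i=3, swap nums[3],nums[10] → 3 3 3 3 4 4 4 4 4 4 4 3 3
j=11: nums[11]=3 ≤ 3 → i=4, swap nums[4],nums[11] → 3 3 3 3 3 4 4 4 4 4 4 4 3
final swap nums[5],nums[12] → 3 3 3 3 3 3 4 4 4 4 4 4 4; return 5

3 3 3 3 3 3 4 4 4 4 4 4 4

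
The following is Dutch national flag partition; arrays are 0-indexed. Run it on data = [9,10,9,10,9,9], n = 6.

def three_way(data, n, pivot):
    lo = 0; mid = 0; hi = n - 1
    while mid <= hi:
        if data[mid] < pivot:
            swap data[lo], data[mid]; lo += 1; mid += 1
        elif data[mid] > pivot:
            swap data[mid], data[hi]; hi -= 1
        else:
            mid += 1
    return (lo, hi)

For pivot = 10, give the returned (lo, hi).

pivot = 10; lo=0, mid=0, hi=5
data[mid]=9<10: swap data[0],data[0]; lo=1,mid=1 → [9,10,9,10,9,9]
data[mid]=10=10: mid=2
data[mid]=9<10: swap data[1],data[2]; lo=2,mid=3 → [9,9,10,10,9,9]
data[mid]=10=10: mid=4
data[mid]=9<10: swap data[2],data[4]; lo=3,mid=5 → [9,9,9,10,10,9]
data[mid]=9<10: swap data[3],data[5]; lo=4,mid=6 → [9,9,9,9,10,10]
end: lo=4, hi=5; data = [9,9,9,9,10,10]

(4, 5)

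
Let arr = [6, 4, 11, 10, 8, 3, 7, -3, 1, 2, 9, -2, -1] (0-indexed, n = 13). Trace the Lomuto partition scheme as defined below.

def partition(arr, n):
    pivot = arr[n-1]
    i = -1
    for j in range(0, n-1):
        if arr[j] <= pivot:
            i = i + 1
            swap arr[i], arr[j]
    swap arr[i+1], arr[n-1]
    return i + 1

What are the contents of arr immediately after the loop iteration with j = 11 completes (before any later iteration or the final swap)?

[-3, -2, 11, 10, 8, 3, 7, 6, 1, 2, 9, 4, -1]

pivot = arr[12] = -1; i = -1
j=0: arr[0]=6 > -1 → no swap
j=1: arr[1]=4 > -1 → no swap
j=2: arr[2]=11 > -1 → no swap
j=3: arr[3]=10 > -1 → no swap
j=4: arr[4]=8 > -1 → no swap
j=5: arr[5]=3 > -1 → no swap
j=6: arr[6]=7 > -1 → no swap
j=7: arr[7]=-3 ≤ -1 → i=0, swap arr[0],arr[7] → [-3, 4, 11, 10, 8, 3, 7, 6, 1, 2, 9, -2, -1]
j=8: arr[8]=1 > -1 → no swap
j=9: arr[9]=2 > -1 → no swap
j=10: arr[10]=9 > -1 → no swap
j=11: arr[11]=-2 ≤ -1 → i=1, swap arr[1],arr[11] → [-3, -2, 11, 10, 8, 3, 7, 6, 1, 2, 9, 4, -1]
(after j=11) arr = [-3, -2, 11, 10, 8, 3, 7, 6, 1, 2, 9, 4, -1]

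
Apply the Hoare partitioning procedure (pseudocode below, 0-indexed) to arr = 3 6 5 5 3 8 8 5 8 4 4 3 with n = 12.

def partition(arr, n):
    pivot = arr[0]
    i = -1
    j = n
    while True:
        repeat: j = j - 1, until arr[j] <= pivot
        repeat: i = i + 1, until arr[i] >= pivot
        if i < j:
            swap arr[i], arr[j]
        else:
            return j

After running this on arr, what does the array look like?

pivot=3
j stops at 11 (3), i stops at 0 (3); swap ⇒ 3 6 5 5 3 8 8 5 8 4 4 3
j stops at 4 (3), i stops at 1 (6); swap ⇒ 3 3 5 5 6 8 8 5 8 4 4 3
j stops at 1, i stops at 2; i≥j ⇒ return 1. arr=3 3 5 5 6 8 8 5 8 4 4 3

3 3 5 5 6 8 8 5 8 4 4 3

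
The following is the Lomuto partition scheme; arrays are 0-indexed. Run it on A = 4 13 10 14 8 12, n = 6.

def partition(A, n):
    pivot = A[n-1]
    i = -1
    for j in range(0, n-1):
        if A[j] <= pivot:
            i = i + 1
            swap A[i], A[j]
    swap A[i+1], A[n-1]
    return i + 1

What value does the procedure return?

3

pivot = A[5] = 12; i = -1
j=0: A[0]=4 ≤ 12 → i=0, swap A[0],A[0] (no change) → 4 13 10 14 8 12
j=1: A[1]=13 > 12 → no swap
j=2: A[2]=10 ≤ 12 → i=1, swap A[1],A[2] → 4 10 13 14 8 12
j=3: A[3]=14 > 12 → no swap
j=4: A[4]=8 ≤ 12 → i=2, swap A[2],A[4] → 4 10 8 14 13 12
final swap A[3],A[5] → 4 10 8 12 13 14; return 3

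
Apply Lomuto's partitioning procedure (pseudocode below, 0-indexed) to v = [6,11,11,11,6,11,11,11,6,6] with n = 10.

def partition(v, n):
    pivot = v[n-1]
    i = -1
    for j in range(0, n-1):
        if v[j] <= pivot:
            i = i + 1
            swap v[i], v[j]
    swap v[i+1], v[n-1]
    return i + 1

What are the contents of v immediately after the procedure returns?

[6,6,6,6,11,11,11,11,11,11]

pivot = v[9] = 6; i = -1
j=0: v[0]=6 ≤ 6 → i=0, swap v[0],v[0] (no change) → [6,11,11,11,6,11,11,11,6,6]
j=1: v[1]=11 > 6 → no swap
j=2: v[2]=11 > 6 → no swap
j=3: v[3]=11 > 6 → no swap
j=4: v[4]=6 ≤ 6 → i=1, swap v[1],v[4] → [6,6,11,11,11,11,11,11,6,6]
j=5: v[5]=11 > 6 → no swap
j=6: v[6]=11 > 6 → no swap
j=7: v[7]=11 > 6 → no swap
j=8: v[8]=6 ≤ 6 → i=2, swap v[2],v[8] → [6,6,6,11,11,11,11,11,11,6]
final swap v[3],v[9] → [6,6,6,6,11,11,11,11,11,11]; return 3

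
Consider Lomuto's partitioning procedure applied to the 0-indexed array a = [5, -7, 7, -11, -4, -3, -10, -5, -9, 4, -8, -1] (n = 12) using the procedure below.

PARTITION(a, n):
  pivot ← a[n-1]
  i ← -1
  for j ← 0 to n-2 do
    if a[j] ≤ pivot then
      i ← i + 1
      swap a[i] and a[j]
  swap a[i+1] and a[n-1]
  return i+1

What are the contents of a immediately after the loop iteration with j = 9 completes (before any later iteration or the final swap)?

[-7, -11, -4, -3, -10, -5, -9, 5, 7, 4, -8, -1]

pivot = a[11] = -1; i = -1
j=0: a[0]=5 > -1 → no swap
j=1: a[1]=-7 ≤ -1 → i=0, swap a[0],a[1] → [-7, 5, 7, -11, -4, -3, -10, -5, -9, 4, -8, -1]
j=2: a[2]=7 > -1 → no swap
j=3: a[3]=-11 ≤ -1 → i=1, swap a[1],a[3] → [-7, -11, 7, 5, -4, -3, -10, -5, -9, 4, -8, -1]
j=4: a[4]=-4 ≤ -1 → i=2, swap a[2],a[4] → [-7, -11, -4, 5, 7, -3, -10, -5, -9, 4, -8, -1]
j=5: a[5]=-3 ≤ -1 → i=3, swap a[3],a[5] → [-7, -11, -4, -3, 7, 5, -10, -5, -9, 4, -8, -1]
j=6: a[6]=-10 ≤ -1 → i=4, swap a[4],a[6] → [-7, -11, -4, -3, -10, 5, 7, -5, -9, 4, -8, -1]
j=7: a[7]=-5 ≤ -1 → i=5, swap a[5],a[7] → [-7, -11, -4, -3, -10, -5, 7, 5, -9, 4, -8, -1]
j=8: a[8]=-9 ≤ -1 → i=6, swap a[6],a[8] → [-7, -11, -4, -3, -10, -5, -9, 5, 7, 4, -8, -1]
j=9: a[9]=4 > -1 → no swap
(after j=9) a = [-7, -11, -4, -3, -10, -5, -9, 5, 7, 4, -8, -1]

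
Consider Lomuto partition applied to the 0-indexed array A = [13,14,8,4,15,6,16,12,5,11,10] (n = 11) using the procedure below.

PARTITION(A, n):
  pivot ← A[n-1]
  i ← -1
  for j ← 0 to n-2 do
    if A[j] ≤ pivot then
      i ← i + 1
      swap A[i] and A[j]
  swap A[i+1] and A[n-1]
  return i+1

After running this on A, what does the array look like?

pivot = A[10] = 10; i = -1
j=0: A[0]=13 > 10 → no swap
j=1: A[1]=14 > 10 → no swap
j=2: A[2]=8 ≤ 10 → i=0, swap A[0],A[2] → [8,14,13,4,15,6,16,12,5,11,10]
j=3: A[3]=4 ≤ 10 → i=1, swap A[1],A[3] → [8,4,13,14,15,6,16,12,5,11,10]
j=4: A[4]=15 > 10 → no swap
j=5: A[5]=6 ≤ 10 → i=2, swap A[2],A[5] → [8,4,6,14,15,13,16,12,5,11,10]
j=6: A[6]=16 > 10 → no swap
j=7: A[7]=12 > 10 → no swap
j=8: A[8]=5 ≤ 10 → i=3, swap A[3],A[8] → [8,4,6,5,15,13,16,12,14,11,10]
j=9: A[9]=11 > 10 → no swap
final swap A[4],A[10] → [8,4,6,5,10,13,16,12,14,11,15]; return 4

[8,4,6,5,10,13,16,12,14,11,15]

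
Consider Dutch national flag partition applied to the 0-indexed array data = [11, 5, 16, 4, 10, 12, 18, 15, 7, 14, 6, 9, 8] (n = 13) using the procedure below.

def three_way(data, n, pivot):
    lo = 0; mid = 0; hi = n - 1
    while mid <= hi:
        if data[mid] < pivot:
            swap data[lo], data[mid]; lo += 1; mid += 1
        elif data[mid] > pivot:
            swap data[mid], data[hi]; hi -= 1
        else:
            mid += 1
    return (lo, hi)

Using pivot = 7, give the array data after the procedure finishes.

[6, 5, 4, 7, 12, 18, 15, 10, 14, 16, 9, 8, 11]

pivot = 7; lo=0, mid=0, hi=12
data[mid]=11>7: swap data[0],data[12]; hi=11 → [8, 5, 16, 4, 10, 12, 18, 15, 7, 14, 6, 9, 11]
data[mid]=8>7: swap data[0],data[11]; hi=10 → [9, 5, 16, 4, 10, 12, 18, 15, 7, 14, 6, 8, 11]
data[mid]=9>7: swap data[0],data[10]; hi=9 → [6, 5, 16, 4, 10, 12, 18, 15, 7, 14, 9, 8, 11]
data[mid]=6<7: swap data[0],data[0]; lo=1,mid=1 → [6, 5, 16, 4, 10, 12, 18, 15, 7, 14, 9, 8, 11]
data[mid]=5<7: swap data[1],data[1]; lo=2,mid=2 → [6, 5, 16, 4, 10, 12, 18, 15, 7, 14, 9, 8, 11]
data[mid]=16>7: swap data[2],data[9]; hi=8 → [6, 5, 14, 4, 10, 12, 18, 15, 7, 16, 9, 8, 11]
data[mid]=14>7: swap data[2],data[8]; hi=7 → [6, 5, 7, 4, 10, 12, 18, 15, 14, 16, 9, 8, 11]
data[mid]=7=7: mid=3
data[mid]=4<7: swap data[2],data[3]; lo=3,mid=4 → [6, 5, 4, 7, 10, 12, 18, 15, 14, 16, 9, 8, 11]
data[mid]=10>7: swap data[4],data[7]; hi=6 → [6, 5, 4, 7, 15, 12, 18, 10, 14, 16, 9, 8, 11]
data[mid]=15>7: swap data[4],data[6]; hi=5 → [6, 5, 4, 7, 18, 12, 15, 10, 14, 16, 9, 8, 11]
data[mid]=18>7: swap data[4],data[5]; hi=4 → [6, 5, 4, 7, 12, 18, 15, 10, 14, 16, 9, 8, 11]
data[mid]=12>7: swap data[4],data[4]; hi=3 → [6, 5, 4, 7, 12, 18, 15, 10, 14, 16, 9, 8, 11]
end: lo=3, hi=3; data = [6, 5, 4, 7, 12, 18, 15, 10, 14, 16, 9, 8, 11]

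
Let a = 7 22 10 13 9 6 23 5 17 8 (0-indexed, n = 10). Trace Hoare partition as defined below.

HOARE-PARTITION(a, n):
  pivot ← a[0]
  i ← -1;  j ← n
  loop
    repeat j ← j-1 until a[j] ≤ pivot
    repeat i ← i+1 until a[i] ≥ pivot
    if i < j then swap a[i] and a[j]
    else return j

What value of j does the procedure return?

1

pivot=7
j stops at 7 (5), i stops at 0 (7); swap ⇒ 5 22 10 13 9 6 23 7 17 8
j stops at 5 (6), i stops at 1 (22); swap ⇒ 5 6 10 13 9 22 23 7 17 8
j stops at 1, i stops at 2; i≥j ⇒ return 1. a=5 6 10 13 9 22 23 7 17 8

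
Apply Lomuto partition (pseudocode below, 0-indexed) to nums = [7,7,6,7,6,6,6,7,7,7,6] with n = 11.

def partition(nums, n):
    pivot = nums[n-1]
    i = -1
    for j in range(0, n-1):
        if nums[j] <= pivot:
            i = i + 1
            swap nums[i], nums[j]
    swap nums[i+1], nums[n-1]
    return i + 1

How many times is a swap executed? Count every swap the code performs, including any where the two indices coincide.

pivot = nums[10] = 6; i = -1
j=0: nums[0]=7 > 6 → no swap
j=1: nums[1]=7 > 6 → no swap
j=2: nums[2]=6 ≤ 6 → i=0, swap nums[0],nums[2] → [6,7,7,7,6,6,6,7,7,7,6]
j=3: nums[3]=7 > 6 → no swap
j=4: nums[4]=6 ≤ 6 → i=1, swap nums[1],nums[4] → [6,6,7,7,7,6,6,7,7,7,6]
j=5: nums[5]=6 ≤ 6 → i=2, swap nums[2],nums[5] → [6,6,6,7,7,7,6,7,7,7,6]
j=6: nums[6]=6 ≤ 6 → i=3, swap nums[3],nums[6] → [6,6,6,6,7,7,7,7,7,7,6]
j=7: nums[7]=7 > 6 → no swap
j=8: nums[8]=7 > 6 → no swap
j=9: nums[9]=7 > 6 → no swap
final swap nums[4],nums[10] → [6,6,6,6,6,7,7,7,7,7,7]; return 4

5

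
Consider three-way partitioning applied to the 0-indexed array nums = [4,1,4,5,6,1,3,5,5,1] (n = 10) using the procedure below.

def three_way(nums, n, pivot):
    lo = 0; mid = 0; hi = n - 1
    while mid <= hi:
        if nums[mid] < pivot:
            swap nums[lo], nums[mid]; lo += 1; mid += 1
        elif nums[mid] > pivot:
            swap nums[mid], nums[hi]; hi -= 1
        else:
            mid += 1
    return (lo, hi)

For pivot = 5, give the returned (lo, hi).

(6, 8)

pivot = 5; lo=0, mid=0, hi=9
nums[mid]=4<5: swap nums[0],nums[0]; lo=1,mid=1 → [4,1,4,5,6,1,3,5,5,1]
nums[mid]=1<5: swap nums[1],nums[1]; lo=2,mid=2 → [4,1,4,5,6,1,3,5,5,1]
nums[mid]=4<5: swap nums[2],nums[2]; lo=3,mid=3 → [4,1,4,5,6,1,3,5,5,1]
nums[mid]=5=5: mid=4
nums[mid]=6>5: swap nums[4],nums[9]; hi=8 → [4,1,4,5,1,1,3,5,5,6]
nums[mid]=1<5: swap nums[3],nums[4]; lo=4,mid=5 → [4,1,4,1,5,1,3,5,5,6]
nums[mid]=1<5: swap nums[4],nums[5]; lo=5,mid=6 → [4,1,4,1,1,5,3,5,5,6]
nums[mid]=3<5: swap nums[5],nums[6]; lo=6,mid=7 → [4,1,4,1,1,3,5,5,5,6]
nums[mid]=5=5: mid=8
nums[mid]=5=5: mid=9
end: lo=6, hi=8; nums = [4,1,4,1,1,3,5,5,5,6]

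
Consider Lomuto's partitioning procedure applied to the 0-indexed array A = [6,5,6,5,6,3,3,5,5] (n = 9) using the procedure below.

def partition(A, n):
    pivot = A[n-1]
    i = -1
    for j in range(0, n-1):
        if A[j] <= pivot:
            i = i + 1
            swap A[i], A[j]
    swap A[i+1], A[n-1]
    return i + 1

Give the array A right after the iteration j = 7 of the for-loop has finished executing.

[5,5,3,3,5,6,6,6,5]

pivot=5, i=-1
j=0: 6>5, skip
j=1: 5≤5, i=0, swap(0,1) ⇒ [5,6,6,5,6,3,3,5,5]
j=2: 6>5, skip
j=3: 5≤5, i=1, swap(1,3) ⇒ [5,5,6,6,6,3,3,5,5]
j=4: 6>5, skip
j=5: 3≤5, i=2, swap(2,5) ⇒ [5,5,3,6,6,6,3,5,5]
j=6: 3≤5, i=3, swap(3,6) ⇒ [5,5,3,3,6,6,6,5,5]
j=7: 5≤5, i=4, swap(4,7) ⇒ [5,5,3,3,5,6,6,6,5]
(after j=7) A = [5,5,3,3,5,6,6,6,5]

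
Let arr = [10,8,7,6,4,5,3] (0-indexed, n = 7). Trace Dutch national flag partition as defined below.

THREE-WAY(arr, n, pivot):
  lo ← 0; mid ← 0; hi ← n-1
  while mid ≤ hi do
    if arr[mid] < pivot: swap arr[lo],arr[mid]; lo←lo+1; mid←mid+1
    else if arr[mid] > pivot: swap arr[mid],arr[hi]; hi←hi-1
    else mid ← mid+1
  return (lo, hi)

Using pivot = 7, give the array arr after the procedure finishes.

lo=0 mid=0 hi=6
10>7: swap(0,6), hi=5 ⇒ [3,8,7,6,4,5,10]
3<7: swap(0,0), lo=1 mid=1 ⇒ [3,8,7,6,4,5,10]
8>7: swap(1,5), hi=4 ⇒ [3,5,7,6,4,8,10]
5<7: swap(1,1), lo=2 mid=2 ⇒ [3,5,7,6,4,8,10]
7=7: mid=3
6<7: swap(2,3), lo=3 mid=4 ⇒ [3,5,6,7,4,8,10]
4<7: swap(3,4), lo=4 mid=5 ⇒ [3,5,6,4,7,8,10]
done. lo=4 hi=4; arr=[3,5,6,4,7,8,10]

[3,5,6,4,7,8,10]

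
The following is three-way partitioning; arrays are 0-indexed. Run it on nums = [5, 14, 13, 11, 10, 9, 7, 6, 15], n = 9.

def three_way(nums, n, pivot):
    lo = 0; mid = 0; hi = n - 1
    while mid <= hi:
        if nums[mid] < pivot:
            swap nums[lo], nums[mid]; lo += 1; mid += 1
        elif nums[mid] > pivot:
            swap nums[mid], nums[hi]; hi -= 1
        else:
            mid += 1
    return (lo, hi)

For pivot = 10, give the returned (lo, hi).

(4, 4)

lo=0 mid=0 hi=8
5<10: swap(0,0), lo=1 mid=1 ⇒ [5, 14, 13, 11, 10, 9, 7, 6, 15]
14>10: swap(1,8), hi=7 ⇒ [5, 15, 13, 11, 10, 9, 7, 6, 14]
15>10: swap(1,7), hi=6 ⇒ [5, 6, 13, 11, 10, 9, 7, 15, 14]
6<10: swap(1,1), lo=2 mid=2 ⇒ [5, 6, 13, 11, 10, 9, 7, 15, 14]
13>10: swap(2,6), hi=5 ⇒ [5, 6, 7, 11, 10, 9, 13, 15, 14]
7<10: swap(2,2), lo=3 mid=3 ⇒ [5, 6, 7, 11, 10, 9, 13, 15, 14]
11>10: swap(3,5), hi=4 ⇒ [5, 6, 7, 9, 10, 11, 13, 15, 14]
9<10: swap(3,3), lo=4 mid=4 ⇒ [5, 6, 7, 9, 10, 11, 13, 15, 14]
10=10: mid=5
done. lo=4 hi=4; nums=[5, 6, 7, 9, 10, 11, 13, 15, 14]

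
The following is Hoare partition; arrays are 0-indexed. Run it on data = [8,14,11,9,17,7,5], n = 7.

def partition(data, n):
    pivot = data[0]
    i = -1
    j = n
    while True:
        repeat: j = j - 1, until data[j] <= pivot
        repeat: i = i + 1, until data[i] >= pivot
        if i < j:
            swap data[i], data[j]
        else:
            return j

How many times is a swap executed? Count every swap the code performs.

pivot=8
j stops at 6 (5), i stops at 0 (8); swap ⇒ [5,14,11,9,17,7,8]
j stops at 5 (7), i stops at 1 (14); swap ⇒ [5,7,11,9,17,14,8]
j stops at 1, i stops at 2; i≥j ⇒ return 1. data=[5,7,11,9,17,14,8]

2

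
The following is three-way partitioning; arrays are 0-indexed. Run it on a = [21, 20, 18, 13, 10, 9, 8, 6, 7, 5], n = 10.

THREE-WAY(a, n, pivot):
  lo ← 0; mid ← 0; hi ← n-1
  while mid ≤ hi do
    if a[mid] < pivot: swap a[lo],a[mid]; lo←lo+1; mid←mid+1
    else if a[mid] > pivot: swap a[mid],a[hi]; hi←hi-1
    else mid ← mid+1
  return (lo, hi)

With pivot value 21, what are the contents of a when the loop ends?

pivot = 21; lo=0, mid=0, hi=9
a[mid]=21=21: mid=1
a[mid]=20<21: swap a[0],a[1]; lo=1,mid=2 → [20, 21, 18, 13, 10, 9, 8, 6, 7, 5]
a[mid]=18<21: swap a[1],a[2]; lo=2,mid=3 → [20, 18, 21, 13, 10, 9, 8, 6, 7, 5]
a[mid]=13<21: swap a[2],a[3]; lo=3,mid=4 → [20, 18, 13, 21, 10, 9, 8, 6, 7, 5]
a[mid]=10<21: swap a[3],a[4]; lo=4,mid=5 → [20, 18, 13, 10, 21, 9, 8, 6, 7, 5]
a[mid]=9<21: swap a[4],a[5]; lo=5,mid=6 → [20, 18, 13, 10, 9, 21, 8, 6, 7, 5]
a[mid]=8<21: swap a[5],a[6]; lo=6,mid=7 → [20, 18, 13, 10, 9, 8, 21, 6, 7, 5]
a[mid]=6<21: swap a[6],a[7]; lo=7,mid=8 → [20, 18, 13, 10, 9, 8, 6, 21, 7, 5]
a[mid]=7<21: swap a[7],a[8]; lo=8,mid=9 → [20, 18, 13, 10, 9, 8, 6, 7, 21, 5]
a[mid]=5<21: swap a[8],a[9]; lo=9,mid=10 → [20, 18, 13, 10, 9, 8, 6, 7, 5, 21]
end: lo=9, hi=9; a = [20, 18, 13, 10, 9, 8, 6, 7, 5, 21]

[20, 18, 13, 10, 9, 8, 6, 7, 5, 21]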